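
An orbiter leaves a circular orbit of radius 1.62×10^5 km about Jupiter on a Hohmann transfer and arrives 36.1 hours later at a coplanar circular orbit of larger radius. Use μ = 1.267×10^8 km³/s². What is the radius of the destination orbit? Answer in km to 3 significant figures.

Transfer time t = 36.1 hours = 1.2996×10^5 s, and t = π√(a_t³/μ).
So a_t = (μ t²/π²)^(1/3) = (1.267×10^8 × (1.2996×10^5)² / π²)^(1/3) = 6.0076×10^5 km.
Since a_t = (r₁ + r₂)/2, r₂ = 2a_t − r₁ = 2×6.0076×10^5 − 1.620×10^5 = 1.03952×10^6 km.

r₂ = 1.04×10^6 km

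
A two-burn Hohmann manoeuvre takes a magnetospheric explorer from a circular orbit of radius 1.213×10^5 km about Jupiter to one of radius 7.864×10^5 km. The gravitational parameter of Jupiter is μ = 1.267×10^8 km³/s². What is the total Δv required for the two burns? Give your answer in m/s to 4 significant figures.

The Hohmann ellipse has a_t = (r₁ + r₂)/2 = 4.5385×10^5 km.
At r₁ the circular-orbit speed is v₁ = √(μ/r₁) = 32.32 km/s.
On the transfer ellipse at r₁, vis-viva equation gives v_p = √[μ(2/r₁ − 1/a_t)] = 42.54 km/s.
First burn Δv₁ = |v_p − v₁| = 10.22 km/s.
At r₂, v₂ = √(μ/r₂) = 12.693 km/s.
Transfer-orbit speed at r₂: v_a = √[μ(2/r₂ − 1/a_t)] = 6.5621 km/s.
Second burn Δv₂ = |v₂ − v_a| = 6.131 km/s.
Total Δv = Δv₁ + Δv₂ = 16.35 km/s.

Δv = 16350 m/s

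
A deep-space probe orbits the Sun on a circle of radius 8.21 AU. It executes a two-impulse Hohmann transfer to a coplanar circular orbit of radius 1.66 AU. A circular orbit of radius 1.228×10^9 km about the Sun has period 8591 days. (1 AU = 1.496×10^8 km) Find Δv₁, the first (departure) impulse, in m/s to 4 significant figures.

From Kepler's third law T² = 4π²r³/μ at r = 1.228×10^9 km, T = 8591 days = 8591 × 86400 s = 7.422624×10^8 s: μ = 4π²r³/T² = 1.32691×10^11 km³/s².
In km: r₁ = 8.21 × 1.496×10^8 = 1.228216×10^9 km; r₂ = 1.66 × 1.496×10^8 = 2.48336×10^8 km.
Transfer-ellipse semi-major axis a_t = (r₁ + r₂)/2 = (1.228216×10^9 + 2.48336×10^8)/2 = 7.38276×10^8 km.
On the circular orbit at r = 1.228216×10^9 km, v_c = √(μ/r) = 10.394 km/s.
Vis-viva on the transfer ellipse at r = 1.228216×10^9 km gives v_t = √[μ(2/r − 1/a_t)] = 6.0283 km/s.
Δv₁ = |v_t − v_c| = |6.0283 − 10.394| = 4.366 km/s.

Δv₁ = 4366 m/s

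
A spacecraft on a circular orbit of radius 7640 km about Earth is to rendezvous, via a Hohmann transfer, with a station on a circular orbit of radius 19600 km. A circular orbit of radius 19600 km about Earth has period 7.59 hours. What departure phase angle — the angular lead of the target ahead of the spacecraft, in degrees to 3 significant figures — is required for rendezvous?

From Kepler's third law T² = 4π²r³/μ at r = 19600 km, T = 7.59 hours = 7.59 × 3600 s = 27324 s: μ = 4π²r³/T² = 3.98143×10^5 km³/s².
The Hohmann ellipse has a_t = (r₁ + r₂)/2 = 13620 km.
Transfer time t = π√(a_t³/μ) = 7914 s.
Target angular speed ω₂ = √(μ/r₂³) = 2.300×10^-4 rad/s.
Angle swept by the target during transfer: ω₂·t = 1.820 rad = 104.3°.
The spacecraft traverses 180° on the transfer ellipse, so the target must lead by 180° − 104.3° = 75.7°.

φ = 75.7°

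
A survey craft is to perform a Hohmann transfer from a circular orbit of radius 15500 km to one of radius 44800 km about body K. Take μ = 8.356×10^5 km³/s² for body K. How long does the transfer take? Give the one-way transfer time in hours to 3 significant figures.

Semi-major axis of the transfer orbit: a_t = (15500 + 44800)/2 = 30150 km.
Transfer time t = π√(a_t³/μ) = π√((30150)³ / 8.356×10^5) = 17990 s.
Converting: 17990 s ÷ 3600 s/hour = 5.00 hours.

t = 5.00 hours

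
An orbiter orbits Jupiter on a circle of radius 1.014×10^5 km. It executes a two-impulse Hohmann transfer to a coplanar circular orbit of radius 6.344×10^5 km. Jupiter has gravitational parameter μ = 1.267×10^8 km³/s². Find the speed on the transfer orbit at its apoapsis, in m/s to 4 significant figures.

v = 7419 m/s

Semi-major axis of the transfer orbit: a_t = (1.014×10^5 + 6.344×10^5)/2 = 3.679×10^5 km.
At apoapsis, r = 6.344×10^5 km.
Applying v² = μ(2/r − 1/a_t): v = 7.419 km/s.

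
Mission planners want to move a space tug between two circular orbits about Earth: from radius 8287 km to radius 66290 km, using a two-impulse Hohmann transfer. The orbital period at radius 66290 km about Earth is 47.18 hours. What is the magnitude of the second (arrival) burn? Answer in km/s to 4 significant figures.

Δv₂ = 1.296 km/s

From Kepler's third law T² = 4π²r³/μ at r = 66290 km, T = 47.18 hours = 47.18 × 3600 s = 1.69848×10^5 s: μ = 4π²r³/T² = 3.98642×10^5 km³/s².
The Hohmann ellipse has a_t = (r₁ + r₂)/2 = 37288.5 km.
Circular speed at r = 66290 km: v_c = √(μ/r) = 2.452 km/s.
Transfer-orbit speed at the same r (vis-viva, a = a_t): v_t = √[μ(2/r − 1/a_t)] = 1.156 km/s.
Δv₂ = |v_t − v_c| = |1.156 − 2.452| = 1.296 km/s.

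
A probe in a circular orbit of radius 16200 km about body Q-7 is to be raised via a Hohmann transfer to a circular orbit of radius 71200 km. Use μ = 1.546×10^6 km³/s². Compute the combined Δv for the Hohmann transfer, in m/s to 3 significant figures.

The Hohmann ellipse has a_t = (r₁ + r₂)/2 = 43700 km.
Circular speed at r₁: v₁ = √(μ/r₁) = √(1.546×10^6/16200) = 9.7689 km/s.
On the transfer ellipse at r₁, vis-viva gives v_p = √[μ(2/r₁ − 1/a_t)] = 12.469 km/s.
First burn Δv₁ = |v_p − v₁| = 2.700 km/s.
Circular speed at r₂: v₂ = √(μ/r₂) = 4.660 km/s.
Transfer-orbit speed at r₂: v_a = √[μ(2/r₂ − 1/a_t)] = 2.837 km/s.
Second burn Δv₂ = |v₂ − v_a| = 1.823 km/s.
Δv = Δv₁ + Δv₂ = 2.700 + 1.823 = 4.523 km/s.

Δv = 4520 m/s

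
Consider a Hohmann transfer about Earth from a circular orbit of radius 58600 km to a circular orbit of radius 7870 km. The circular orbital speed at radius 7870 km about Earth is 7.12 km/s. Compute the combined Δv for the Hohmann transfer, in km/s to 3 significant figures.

From the circular-orbit relation v² = μ/r at r = 7870 km: μ = v²r = (7.12)² × 7870 = 3.98965×10^5 km³/s².
Transfer-ellipse semi-major axis a_t = (r₁ + r₂)/2 = (58600 + 7870)/2 = 33235 km.
Circular speed at r₁: v₁ = √(μ/r₁) = √(3.98965×10^5/58600) = 2.6093 km/s.
Transfer-orbit speed at r₁ (vis-viva equation): v_a = √[μ(2/r₁ − 1/a_t)] = 1.2697 km/s.
First burn Δv₁ = |v_a − v₁| = 1.340 km/s.
At r₂, v₂ = √(μ/r₂) = 7.120 km/s.
Transfer-orbit speed at r₂: v_p = √[μ(2/r₂ − 1/a_t)] = 9.454 km/s.
Second burn Δv₂ = |v₂ − v_p| = 2.334 km/s.
Δv = Δv₁ + Δv₂ = 1.340 + 2.334 = 3.674 km/s.

Δv = 3.67 km/s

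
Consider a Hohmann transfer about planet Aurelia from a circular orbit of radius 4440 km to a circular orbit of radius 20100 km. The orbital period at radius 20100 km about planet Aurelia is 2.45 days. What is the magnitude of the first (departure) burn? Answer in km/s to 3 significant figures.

From Kepler's third law T² = 4π²r³/μ at r = 20100 km, T = 2.45 days = 2.45 × 86400 s = 2.1168×10^5 s: μ = 4π²r³/T² = 7154.65 km³/s².
The Hohmann ellipse has a_t = (r₁ + r₂)/2 = 12270 km.
Circular speed at r = 4440 km: v_c = √(μ/r) = 1.2694 km/s.
Vis-viva on the transfer ellipse at r = 4440 km gives v_t = √[μ(2/r − 1/a_t)] = 1.6247 km/s.
Δv₁ = |v_t − v_c| = |1.6247 − 1.2694| = 0.3553 km/s.

Δv₁ = 0.355 km/s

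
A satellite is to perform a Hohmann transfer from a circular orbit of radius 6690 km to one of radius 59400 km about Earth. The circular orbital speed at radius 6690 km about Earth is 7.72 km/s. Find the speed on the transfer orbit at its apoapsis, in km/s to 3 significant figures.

From the circular-orbit relation v² = μ/r at r = 6690 km: μ = v²r = (7.72)² × 6690 = 3.98713×10^5 km³/s².
Semi-major axis of the transfer orbit: a_t = (6690 + 59400)/2 = 33045 km.
The apoapsis of the transfer ellipse is at r = 59400 km.
From the vis-viva equation, v = √[μ(2/r − 1/a_t)] = 1.166 km/s.

v = 1.17 km/s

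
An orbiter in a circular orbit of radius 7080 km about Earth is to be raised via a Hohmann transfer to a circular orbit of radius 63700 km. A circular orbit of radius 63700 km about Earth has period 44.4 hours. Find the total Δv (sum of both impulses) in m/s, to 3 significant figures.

Δv = 3950 m/s

From Kepler's third law T² = 4π²r³/μ at r = 63700 km, T = 44.4 hours = 44.4 × 3600 s = 1.5984×10^5 s: μ = 4π²r³/T² = 3.99399×10^5 km³/s².
Semi-major axis of the transfer orbit: a_t = (7080 + 63700)/2 = 35390 km.
Circular speed at r₁: v₁ = √(μ/r₁) = √(3.99399×10^5/7080) = 7.5108 km/s.
On the transfer ellipse at r₁, v² = μ(2/r − 1/a) gives v_p = √[μ(2/r₁ − 1/a_t)] = 10.077 km/s.
First burn Δv₁ = |v_p − v₁| = 2.566 km/s.
Circular speed at r₂: v₂ = √(μ/r₂) = 2.504 km/s.
Transfer-orbit speed at r₂: v_a = √[μ(2/r₂ − 1/a_t)] = 1.120 km/s.
Second burn Δv₂ = |v₂ − v_a| = 1.384 km/s.
Total Δv = Δv₁ + Δv₂ = 3.950 km/s.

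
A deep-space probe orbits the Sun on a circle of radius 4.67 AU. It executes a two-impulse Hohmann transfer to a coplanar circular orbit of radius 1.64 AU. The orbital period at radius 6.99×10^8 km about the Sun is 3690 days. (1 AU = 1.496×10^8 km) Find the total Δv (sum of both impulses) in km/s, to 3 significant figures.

Δv = 8.88 km/s

From Kepler's third law T² = 4π²r³/μ at r = 6.99×10^8 km, T = 3690 days = 3690 × 86400 s = 3.18816×10^8 s: μ = 4π²r³/T² = 1.32651×10^11 km³/s².
In km: r₁ = 4.67 × 1.496×10^8 = 6.98632×10^8 km; r₂ = 1.64 × 1.496×10^8 = 2.45344×10^8 km.
The Hohmann ellipse has a_t = (r₁ + r₂)/2 = 4.71988×10^8 km.
Circular speed at r₁: v₁ = √(μ/r₁) = √(1.32651×10^11/6.98632×10^8) = 13.78 km/s.
Transfer-orbit speed at r₁ (vis-viva): v_a = √[μ(2/r₁ − 1/a_t)] = 9.935 km/s.
First burn Δv₁ = |v_a − v₁| = 3.845 km/s.
Circular speed at r₂: v₂ = √(μ/r₂) = 23.2524 km/s.
Transfer-orbit speed at r₂: v_p = √[μ(2/r₂ − 1/a_t)] = 28.2896 km/s.
Second burn Δv₂ = |v₂ − v_p| = 5.037 km/s.
Total Δv = Δv₁ + Δv₂ = 8.882 km/s.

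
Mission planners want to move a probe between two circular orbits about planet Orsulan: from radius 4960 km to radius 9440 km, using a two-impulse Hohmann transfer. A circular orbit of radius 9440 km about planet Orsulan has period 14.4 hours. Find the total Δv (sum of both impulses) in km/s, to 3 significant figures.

Δv = 0.423 km/s

From Kepler's third law T² = 4π²r³/μ at r = 9440 km, T = 14.4 hours = 14.4 × 3600 s = 51840 s: μ = 4π²r³/T² = 12357.9 km³/s².
The Hohmann ellipse has a_t = (r₁ + r₂)/2 = 7200 km.
At r₁ the circular-orbit speed is v₁ = √(μ/r₁) = 1.5784544 km/s.
On the transfer ellipse at r₁, vis-viva gives v_p = √[μ(2/r₁ − 1/a_t)] = 1.8073896 km/s.
First burn Δv₁ = |v_p − v₁| = 0.2289352 km/s.
Circular speed at r₂: v₂ = √(μ/r₂) = 1.1441603 km/s.
Transfer-orbit speed at r₂: v_a = √[μ(2/r₂ − 1/a_t)] = 0.94964538 km/s.
Second burn Δv₂ = |v₂ − v_a| = 0.1945149 km/s.
Δv = Δv₁ + Δv₂ = 0.2289352 + 0.1945149 = 0.4235 km/s.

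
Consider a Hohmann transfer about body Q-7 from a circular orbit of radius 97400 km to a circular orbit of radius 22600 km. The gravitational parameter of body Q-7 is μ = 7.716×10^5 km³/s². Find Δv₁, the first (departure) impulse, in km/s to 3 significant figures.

The Hohmann ellipse has a_t = (r₁ + r₂)/2 = 60000 km.
On the circular orbit at r = 97400 km, v_c = √(μ/r) = 2.8146 km/s.
Vis-viva on the transfer ellipse at r = 97400 km gives v_t = √[μ(2/r − 1/a_t)] = 1.7274 km/s.
Δv₁ = |v_t − v_c| = |1.7274 − 2.8146| = 1.087 km/s.

Δv₁ = 1.09 km/s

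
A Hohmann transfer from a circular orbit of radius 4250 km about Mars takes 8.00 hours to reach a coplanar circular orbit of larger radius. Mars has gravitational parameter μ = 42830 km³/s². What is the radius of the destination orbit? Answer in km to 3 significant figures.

r₂ = 26400 km

Transfer time t = 8.00 hours = 28800 s, and t = π√(a_t³/μ).
So a_t = (μ t²/π²)^(1/3) = (42830 × (28800)² / π²)^(1/3) = 15325 km.
Since a_t = (r₁ + r₂)/2, r₂ = 2a_t − r₁ = 2×15325 − 4250 = 26400 km.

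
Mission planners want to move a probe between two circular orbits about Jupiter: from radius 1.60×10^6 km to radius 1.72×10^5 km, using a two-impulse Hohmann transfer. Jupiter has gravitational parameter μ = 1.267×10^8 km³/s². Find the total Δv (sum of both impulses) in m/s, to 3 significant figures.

Δv = 14300 m/s

Transfer-ellipse semi-major axis a_t = (r₁ + r₂)/2 = (1.600×10^6 + 1.720×10^5)/2 = 8.860×10^5 km.
At r₁ the circular-orbit speed is v₁ = √(μ/r₁) = 8.899 km/s.
On the transfer ellipse at r₁, vis-viva equation gives v_a = √[μ(2/r₁ − 1/a_t)] = 3.921 km/s.
First burn Δv₁ = |v_a − v₁| = 4.978 km/s.
Circular speed at r₂: v₂ = √(μ/r₂) = 27.141 km/s.
Transfer-orbit speed at r₂: v_p = √[μ(2/r₂ − 1/a_t)] = 36.473 km/s.
Second burn Δv₂ = |v₂ − v_p| = 9.332 km/s.
Total Δv = Δv₁ + Δv₂ = 14.31 km/s.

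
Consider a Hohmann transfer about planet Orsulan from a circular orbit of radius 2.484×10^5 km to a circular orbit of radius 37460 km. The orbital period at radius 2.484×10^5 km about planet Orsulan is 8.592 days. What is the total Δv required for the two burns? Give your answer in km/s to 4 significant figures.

Δv = 2.749 km/s

From Kepler's third law T² = 4π²r³/μ at r = 2.484×10^5 km, T = 8.592 days = 8.592 × 86400 s = 7.423488×10^5 s: μ = 4π²r³/T² = 1.09799×10^6 km³/s².
Transfer-ellipse semi-major axis a_t = (r₁ + r₂)/2 = (2.484×10^5 + 37460)/2 = 1.4293×10^5 km.
Circular speed at r₁: v₁ = √(μ/r₁) = √(1.09799×10^6/2.484×10^5) = 2.102 km/s.
On the transfer ellipse at r₁, vis-viva equation gives v_a = √[μ(2/r₁ − 1/a_t)] = 1.076 km/s.
First burn Δv₁ = |v_a − v₁| = 1.026 km/s.
At r₂, v₂ = √(μ/r₂) = 5.414 km/s.
Transfer-orbit speed at r₂: v_p = √[μ(2/r₂ − 1/a_t)] = 7.137 km/s.
Second burn Δv₂ = |v₂ − v_p| = 1.723 km/s.
Total Δv = Δv₁ + Δv₂ = 2.749 km/s.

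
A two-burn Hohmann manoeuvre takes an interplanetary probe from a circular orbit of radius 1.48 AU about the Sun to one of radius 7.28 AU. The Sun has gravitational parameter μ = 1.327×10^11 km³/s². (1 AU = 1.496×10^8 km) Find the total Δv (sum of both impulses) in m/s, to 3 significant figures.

In km: r₁ = 1.48 × 1.496×10^8 = 2.21408×10^8 km; r₂ = 7.28 × 1.496×10^8 = 1.089088×10^9 km.
The Hohmann ellipse has a_t = (r₁ + r₂)/2 = 6.55248×10^8 km.
Circular speed at r₁: v₁ = √(μ/r₁) = √(1.327×10^11/2.21408×10^8) = 24.4815 km/s.
On the transfer ellipse at r₁, vis-viva equation gives v_p = √[μ(2/r₁ − 1/a_t)] = 31.5622 km/s.
First burn Δv₁ = |v_p − v₁| = 7.081 km/s.
At r₂, v₂ = √(μ/r₂) = 11.0383 km/s.
Transfer-orbit speed at r₂: v_a = √[μ(2/r₂ − 1/a_t)] = 6.41649 km/s.
Second burn Δv₂ = |v₂ − v_a| = 4.622 km/s.
Total Δv = Δv₁ + Δv₂ = 11.70 km/s.

Δv = 11700 m/s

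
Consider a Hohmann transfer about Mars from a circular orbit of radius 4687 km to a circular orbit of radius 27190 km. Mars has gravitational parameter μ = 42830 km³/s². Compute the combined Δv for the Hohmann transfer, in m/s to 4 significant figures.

Semi-major axis of the transfer orbit: a_t = (4687 + 27190)/2 = 15938.5 km.
At r₁ the circular-orbit speed is v₁ = √(μ/r₁) = 3.0229 km/s.
On the transfer ellipse at r₁, vis-viva equation gives v_p = √[μ(2/r₁ − 1/a_t)] = 3.9483 km/s.
First burn Δv₁ = |v_p − v₁| = 0.9254 km/s.
At r₂, v₂ = √(μ/r₂) = 1.2551 km/s.
Transfer-orbit speed at r₂: v_a = √[μ(2/r₂ − 1/a_t)] = 0.68060 km/s.
Second burn Δv₂ = |v₂ − v_a| = 0.5745 km/s.
Total Δv = Δv₁ + Δv₂ = 1.500 km/s.

Δv = 1500 m/s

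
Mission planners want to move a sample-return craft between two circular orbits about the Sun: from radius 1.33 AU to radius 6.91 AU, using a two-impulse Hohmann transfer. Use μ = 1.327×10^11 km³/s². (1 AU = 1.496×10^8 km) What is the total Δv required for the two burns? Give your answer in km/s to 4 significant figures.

In km: r₁ = 1.33 × 1.496×10^8 = 1.98968×10^8 km; r₂ = 6.91 × 1.496×10^8 = 1.033736×10^9 km.
The Hohmann ellipse has a_t = (r₁ + r₂)/2 = 6.16352×10^8 km.
At r₁ the circular-orbit speed is v₁ = √(μ/r₁) = 25.83 km/s.
Transfer-orbit speed at r₁ (vis-viva equation): v_p = √[μ(2/r₁ − 1/a_t)] = 33.45 km/s.
First burn Δv₁ = |v_p − v₁| = 7.620 km/s.
Circular speed at r₂: v₂ = √(μ/r₂) = 11.33 km/s.
Transfer-orbit speed at r₂: v_a = √[μ(2/r₂ − 1/a_t)] = 6.437 km/s.
Second burn Δv₂ = |v₂ − v_a| = 4.893 km/s.
Δv = Δv₁ + Δv₂ = 7.620 + 4.893 = 12.51 km/s.

Δv = 12.51 km/s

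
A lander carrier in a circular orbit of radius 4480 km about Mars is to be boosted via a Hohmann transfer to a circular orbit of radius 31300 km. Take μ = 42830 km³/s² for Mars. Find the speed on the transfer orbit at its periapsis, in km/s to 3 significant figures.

The Hohmann ellipse has a_t = (r₁ + r₂)/2 = 17890 km.
At periapsis, r = 4480 km.
Vis-viva: v = √[μ(2/r − 1/a_t)] = √[42830 × (2/4480 − 1/17890)] = 4.090 km/s.

v = 4.09 km/s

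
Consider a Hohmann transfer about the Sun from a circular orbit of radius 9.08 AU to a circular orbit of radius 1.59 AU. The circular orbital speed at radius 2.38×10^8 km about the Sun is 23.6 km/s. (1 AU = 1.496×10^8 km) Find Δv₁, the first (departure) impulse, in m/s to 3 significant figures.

From the circular-orbit relation v² = μ/r at r = 2.38×10^8 km: μ = v²r = (23.6)² × 2.38×10^8 = 1.32556×10^11 km³/s².
In km: r₁ = 9.08 × 1.496×10^8 = 1.358368×10^9 km; r₂ = 1.59 × 1.496×10^8 = 2.37864×10^8 km.
Transfer-ellipse semi-major axis a_t = (r₁ + r₂)/2 = (1.358368×10^9 + 2.37864×10^8)/2 = 7.98116×10^8 km.
Circular speed at r = 1.358368×10^9 km: v_c = √(μ/r) = 9.879 km/s.
Transfer-orbit speed at the same r (vis-viva, a = a_t): v_t = √[μ(2/r − 1/a_t)] = 5.393 km/s.
Δv₁ = |v_t − v_c| = |5.393 − 9.879| = 4.486 km/s.

Δv₁ = 4490 m/s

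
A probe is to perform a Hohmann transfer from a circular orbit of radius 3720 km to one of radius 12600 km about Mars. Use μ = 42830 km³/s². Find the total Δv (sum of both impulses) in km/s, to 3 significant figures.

Δv = 1.42 km/s

The Hohmann ellipse has a_t = (r₁ + r₂)/2 = 8160 km.
Circular speed at r₁: v₁ = √(μ/r₁) = √(42830/3720) = 3.3931 km/s.
Transfer-orbit speed at r₁ (vis-viva equation): v_p = √[μ(2/r₁ − 1/a_t)] = 4.2164 km/s.
First burn Δv₁ = |v_p − v₁| = 0.8233 km/s.
At r₂, v₂ = √(μ/r₂) = 1.843694 km/s.
Transfer-orbit speed at r₂: v_a = √[μ(2/r₂ − 1/a_t)] = 1.244845 km/s.
Second burn Δv₂ = |v₂ − v_a| = 0.5988 km/s.
Δv = Δv₁ + Δv₂ = 0.8233 + 0.5988 = 1.422 km/s.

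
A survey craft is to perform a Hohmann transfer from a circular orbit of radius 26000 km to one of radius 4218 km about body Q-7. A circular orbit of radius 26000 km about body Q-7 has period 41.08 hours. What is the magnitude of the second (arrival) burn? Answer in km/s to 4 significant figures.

Δv₂ = 0.8551 km/s

From Kepler's third law T² = 4π²r³/μ at r = 26000 km, T = 41.08 hours = 41.08 × 3600 s = 1.47888×10^5 s: μ = 4π²r³/T² = 31725.9 km³/s².
Semi-major axis of the transfer orbit: a_t = (26000 + 4218)/2 = 15109 km.
On the circular orbit at r = 4218 km, v_c = √(μ/r) = 2.74254 km/s.
Transfer-orbit speed at the same r (vis-viva, a = a_t): v_t = √[μ(2/r − 1/a_t)] = 3.59768 km/s.
Δv₂ = |v_t − v_c| = |3.59768 − 2.74254| = 0.8551 km/s.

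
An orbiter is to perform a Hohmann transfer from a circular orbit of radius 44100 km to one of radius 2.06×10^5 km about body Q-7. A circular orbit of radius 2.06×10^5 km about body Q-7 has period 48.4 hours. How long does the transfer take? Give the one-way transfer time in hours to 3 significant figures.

From Kepler's third law T² = 4π²r³/μ at r = 2.06×10^5 km, T = 48.4 hours = 48.4 × 3600 s = 1.7424×10^5 s: μ = 4π²r³/T² = 1.13675×10^7 km³/s².
Transfer-ellipse semi-major axis a_t = (r₁ + r₂)/2 = (44100 + 2.060×10^5)/2 = 1.2505×10^5 km.
Half the transfer-orbit period gives t = π√(a_t³/μ) = 41200 s.
Converting: 41200 s ÷ 3600 s/hour = 11.4 hours.

t = 11.4 hours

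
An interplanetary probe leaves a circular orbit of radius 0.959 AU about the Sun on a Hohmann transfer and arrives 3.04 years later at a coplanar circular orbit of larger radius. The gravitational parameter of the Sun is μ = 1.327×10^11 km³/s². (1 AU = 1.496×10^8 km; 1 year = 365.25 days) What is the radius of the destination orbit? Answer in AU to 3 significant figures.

r₂ = 5.70 AU

In km: r₁ = 0.959 × 1.496×10^8 = 1.434664×10^8 km.
Transfer time t = 3.04 years × 365.25 × 86400 s = 9.5935104×10^7 s, and t = π√(a_t³/μ).
So a_t = (μ t²/π²)^(1/3) = (1.327×10^11 × (9.5935104×10^7)² / π²)^(1/3) = 4.9832×10^8 km.
Since a_t = (r₁ + r₂)/2, r₂ = 2a_t − r₁ = 2×4.9832×10^8 − 1.434664×10^8 = 8.531736×10^8 km.
In AU: r₂ = 8.531736×10^8 / 1.496×10^8 = 5.70 AU.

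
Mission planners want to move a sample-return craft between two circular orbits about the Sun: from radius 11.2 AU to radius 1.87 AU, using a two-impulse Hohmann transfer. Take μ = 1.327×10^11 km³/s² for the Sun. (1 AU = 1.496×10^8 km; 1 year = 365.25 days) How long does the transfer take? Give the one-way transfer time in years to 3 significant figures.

t = 8.35 years

In km: r₁ = 11.2 × 1.496×10^8 = 1.67552×10^9 km; r₂ = 1.87 × 1.496×10^8 = 2.79752×10^8 km.
Transfer-ellipse semi-major axis a_t = (r₁ + r₂)/2 = (1.67552×10^9 + 2.79752×10^8)/2 = 9.77636×10^8 km.
Half the transfer-orbit period gives t = π√(a_t³/μ) = 2.636×10^8 s.
Converting: 2.636×10^8 s ÷ 3.15576×10^7 s/year (365.25 × 86400) = 8.35 years.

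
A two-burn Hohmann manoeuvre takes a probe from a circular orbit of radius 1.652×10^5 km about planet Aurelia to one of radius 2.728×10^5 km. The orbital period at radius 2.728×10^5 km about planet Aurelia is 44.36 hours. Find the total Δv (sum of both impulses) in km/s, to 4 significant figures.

From Kepler's third law T² = 4π²r³/μ at r = 2.728×10^5 km, T = 44.36 hours = 44.36 × 3600 s = 1.59696×10^5 s: μ = 4π²r³/T² = 3.14271×10^7 km³/s².
Transfer-ellipse semi-major axis a_t = (r₁ + r₂)/2 = (1.652×10^5 + 2.728×10^5)/2 = 2.190×10^5 km.
Circular speed at r₁: v₁ = √(μ/r₁) = √(3.14271×10^7/1.652×10^5) = 13.793 km/s.
On the transfer ellipse at r₁, v² = μ(2/r − 1/a) gives v_p = √[μ(2/r₁ − 1/a_t)] = 15.394 km/s.
First burn Δv₁ = |v_p − v₁| = 1.601 km/s.
At r₂, v₂ = √(μ/r₂) = 10.733 km/s.
Transfer-orbit speed at r₂: v_a = √[μ(2/r₂ − 1/a_t)] = 9.3221 km/s.
Second burn Δv₂ = |v₂ − v_a| = 1.411 km/s.
Total Δv = Δv₁ + Δv₂ = 3.012 km/s.

Δv = 3.012 km/s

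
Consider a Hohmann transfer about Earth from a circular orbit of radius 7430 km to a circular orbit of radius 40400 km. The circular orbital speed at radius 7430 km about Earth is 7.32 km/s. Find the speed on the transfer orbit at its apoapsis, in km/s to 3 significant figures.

v = 1.75 km/s

From the circular-orbit relation v² = μ/r at r = 7430 km: μ = v²r = (7.32)² × 7430 = 3.98117×10^5 km³/s².
Semi-major axis of the transfer orbit: a_t = (7430 + 40400)/2 = 23915 km.
The apoapsis of the transfer ellipse is at r = 40400 km.
Vis-viva: v = √[μ(2/r − 1/a_t)] = √[3.98117×10^5 × (2/40400 − 1/23915)] = 1.750 km/s.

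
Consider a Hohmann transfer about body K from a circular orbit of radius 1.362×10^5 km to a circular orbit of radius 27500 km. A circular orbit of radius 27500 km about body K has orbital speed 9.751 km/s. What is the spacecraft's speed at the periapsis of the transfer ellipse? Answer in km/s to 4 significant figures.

v = 12.58 km/s

From the circular-orbit relation v² = μ/r at r = 27500 km: μ = v²r = (9.751)² × 27500 = 2.61476×10^6 km³/s².
Transfer-ellipse semi-major axis a_t = (r₁ + r₂)/2 = (1.362×10^5 + 27500)/2 = 81850 km.
The periapsis of the transfer ellipse is at r = 27500 km.
Applying v² = μ(2/r − 1/a_t): v = 12.58 km/s.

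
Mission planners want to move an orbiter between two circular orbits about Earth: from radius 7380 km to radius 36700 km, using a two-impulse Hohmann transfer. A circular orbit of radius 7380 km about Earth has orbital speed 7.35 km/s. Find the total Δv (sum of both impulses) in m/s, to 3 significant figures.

Δv = 3520 m/s

From the circular-orbit relation v² = μ/r at r = 7380 km: μ = v²r = (7.35)² × 7380 = 3.98686×10^5 km³/s².
Transfer-ellipse semi-major axis a_t = (r₁ + r₂)/2 = (7380 + 36700)/2 = 22040 km.
Circular speed at r₁: v₁ = √(μ/r₁) = √(3.98686×10^5/7380) = 7.3500 km/s.
On the transfer ellipse at r₁, vis-viva equation gives v_p = √[μ(2/r₁ − 1/a_t)] = 9.4845 km/s.
First burn Δv₁ = |v_p − v₁| = 2.1345 km/s.
At r₂, v₂ = √(μ/r₂) = 3.29596 km/s.
Transfer-orbit speed at r₂: v_a = √[μ(2/r₂ − 1/a_t)] = 1.90724 km/s.
Second burn Δv₂ = |v₂ − v_a| = 1.3887 km/s.
Total Δv = Δv₁ + Δv₂ = 3.523 km/s.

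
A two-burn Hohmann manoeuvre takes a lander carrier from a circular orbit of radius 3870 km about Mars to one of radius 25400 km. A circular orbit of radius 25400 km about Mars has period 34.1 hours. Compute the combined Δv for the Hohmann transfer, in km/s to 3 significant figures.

From Kepler's third law T² = 4π²r³/μ at r = 25400 km, T = 34.1 hours = 34.1 × 3600 s = 1.2276×10^5 s: μ = 4π²r³/T² = 42928.6 km³/s².
The Hohmann ellipse has a_t = (r₁ + r₂)/2 = 14635 km.
At r₁ the circular-orbit speed is v₁ = √(μ/r₁) = 3.330566 km/s.
On the transfer ellipse at r₁, vis-viva equation gives v_p = √[μ(2/r₁ − 1/a_t)] = 4.387717 km/s.
First burn Δv₁ = |v_p − v₁| = 1.0572 km/s.
At r₂, v₂ = √(μ/r₂) = 1.30004 km/s.
Transfer-orbit speed at r₂: v_a = √[μ(2/r₂ − 1/a_t)] = 0.668522 km/s.
Second burn Δv₂ = |v₂ − v_a| = 0.63152 km/s.
Δv = Δv₁ + Δv₂ = 1.0572 + 0.63152 = 1.689 km/s.

Δv = 1.69 km/s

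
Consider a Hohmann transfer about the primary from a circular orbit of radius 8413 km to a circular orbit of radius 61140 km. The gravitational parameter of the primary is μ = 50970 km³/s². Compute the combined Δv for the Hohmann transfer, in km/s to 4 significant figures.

Transfer-ellipse semi-major axis a_t = (r₁ + r₂)/2 = (8413 + 61140)/2 = 34776.5 km.
Circular speed at r₁: v₁ = √(μ/r₁) = √(50970/8413) = 2.4614 km/s.
On the transfer ellipse at r₁, v² = μ(2/r − 1/a) gives v_p = √[μ(2/r₁ − 1/a_t)] = 3.2636 km/s.
First burn Δv₁ = |v_p − v₁| = 0.8022 km/s.
At r₂, v₂ = √(μ/r₂) = 0.9131 km/s.
Transfer-orbit speed at r₂: v_a = √[μ(2/r₂ − 1/a_t)] = 0.4491 km/s.
Second burn Δv₂ = |v₂ − v_a| = 0.4640 km/s.
Δv = Δv₁ + Δv₂ = 0.8022 + 0.4640 = 1.266 km/s.

Δv = 1.266 km/s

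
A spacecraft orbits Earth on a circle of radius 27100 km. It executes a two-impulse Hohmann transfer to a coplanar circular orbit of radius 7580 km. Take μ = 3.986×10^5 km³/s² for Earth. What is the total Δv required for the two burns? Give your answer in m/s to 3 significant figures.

Δv = 3110 m/s

Transfer-ellipse semi-major axis a_t = (r₁ + r₂)/2 = (27100 + 7580)/2 = 17340 km.
Circular speed at r₁: v₁ = √(μ/r₁) = √(3.986×10^5/27100) = 3.835 km/s.
Transfer-orbit speed at r₁ (vis-viva): v_a = √[μ(2/r₁ − 1/a_t)] = 2.536 km/s.
First burn Δv₁ = |v_a − v₁| = 1.299 km/s.
At r₂, v₂ = √(μ/r₂) = 7.252 km/s.
Transfer-orbit speed at r₂: v_p = √[μ(2/r₂ − 1/a_t)] = 9.066 km/s.
Second burn Δv₂ = |v₂ − v_p| = 1.814 km/s.
Δv = Δv₁ + Δv₂ = 1.299 + 1.814 = 3.113 km/s.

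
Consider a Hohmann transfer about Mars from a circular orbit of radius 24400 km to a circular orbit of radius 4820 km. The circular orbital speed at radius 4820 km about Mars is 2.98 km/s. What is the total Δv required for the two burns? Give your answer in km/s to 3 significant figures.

From the circular-orbit relation v² = μ/r at r = 4820 km: μ = v²r = (2.98)² × 4820 = 42803.5 km³/s².
Transfer-ellipse semi-major axis a_t = (r₁ + r₂)/2 = (24400 + 4820)/2 = 14610 km.
Circular speed at r₁: v₁ = √(μ/r₁) = √(42803.5/24400) = 1.32448 km/s.
On the transfer ellipse at r₁, v² = μ(2/r − 1/a) gives v_a = √[μ(2/r₁ − 1/a_t)] = 0.760752 km/s.
First burn Δv₁ = |v_a − v₁| = 0.5637 km/s.
At r₂, v₂ = √(μ/r₂) = 2.9800 km/s.
Transfer-orbit speed at r₂: v_p = √[μ(2/r₂ − 1/a_t)] = 3.8511 km/s.
Second burn Δv₂ = |v₂ − v_p| = 0.8711 km/s.
Δv = Δv₁ + Δv₂ = 0.5637 + 0.8711 = 1.435 km/s.

Δv = 1.43 km/s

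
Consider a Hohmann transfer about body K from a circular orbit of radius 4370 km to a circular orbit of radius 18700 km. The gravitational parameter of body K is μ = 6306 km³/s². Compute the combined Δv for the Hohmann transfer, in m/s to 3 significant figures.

Δv = 552 m/s

Transfer-ellipse semi-major axis a_t = (r₁ + r₂)/2 = (4370 + 18700)/2 = 11535 km.
At r₁ the circular-orbit speed is v₁ = √(μ/r₁) = 1.2013 km/s.
Transfer-orbit speed at r₁ (vis-viva): v_p = √[μ(2/r₁ − 1/a_t)] = 1.5295 km/s.
First burn Δv₁ = |v_p − v₁| = 0.3282 km/s.
Circular speed at r₂: v₂ = √(μ/r₂) = 0.5807 km/s.
Transfer-orbit speed at r₂: v_a = √[μ(2/r₂ − 1/a_t)] = 0.3574 km/s.
Second burn Δv₂ = |v₂ − v_a| = 0.2233 km/s.
Total Δv = Δv₁ + Δv₂ = 0.5515 km/s.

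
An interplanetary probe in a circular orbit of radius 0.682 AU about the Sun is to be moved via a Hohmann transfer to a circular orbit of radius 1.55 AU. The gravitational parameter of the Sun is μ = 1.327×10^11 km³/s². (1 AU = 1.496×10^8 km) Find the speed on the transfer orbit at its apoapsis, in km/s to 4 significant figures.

v = 18.70 km/s

In km: r₁ = 0.682 × 1.496×10^8 = 1.020272×10^8 km; r₂ = 1.55 × 1.496×10^8 = 2.3188×10^8 km.
Transfer-ellipse semi-major axis a_t = (r₁ + r₂)/2 = (1.020272×10^8 + 2.3188×10^8)/2 = 1.669536×10^8 km.
The apoapsis of the transfer ellipse is at r = 2.3188×10^8 km.
Vis-viva: v = √[μ(2/r − 1/a_t)] = √[1.327×10^11 × (2/2.3188×10^8 − 1/1.669536×10^8)] = 18.70 km/s.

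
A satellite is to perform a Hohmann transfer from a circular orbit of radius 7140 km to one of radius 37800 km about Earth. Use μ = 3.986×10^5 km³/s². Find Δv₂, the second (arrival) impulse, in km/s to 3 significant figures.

Transfer-ellipse semi-major axis a_t = (r₁ + r₂)/2 = (7140 + 37800)/2 = 22470 km.
Circular speed at r = 37800 km: v_c = √(μ/r) = 3.2473 km/s.
Vis-viva on the transfer ellipse at r = 37800 km gives v_t = √[μ(2/r − 1/a_t)] = 1.8305 km/s.
Δv₂ = |v_t − v_c| = |1.8305 − 3.2473| = 1.417 km/s.

Δv₂ = 1.42 km/s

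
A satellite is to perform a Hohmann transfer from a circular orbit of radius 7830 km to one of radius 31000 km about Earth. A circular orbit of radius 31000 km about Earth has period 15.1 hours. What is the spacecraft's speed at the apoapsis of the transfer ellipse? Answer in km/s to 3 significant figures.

v = 2.28 km/s

From Kepler's third law T² = 4π²r³/μ at r = 31000 km, T = 15.1 hours = 15.1 × 3600 s = 54360 s: μ = 4π²r³/T² = 3.98003×10^5 km³/s².
Semi-major axis of the transfer orbit: a_t = (7830 + 31000)/2 = 19415 km.
The apoapsis of the transfer ellipse is at r = 31000 km.
Vis-viva: v = √[μ(2/r − 1/a_t)] = √[3.98003×10^5 × (2/31000 − 1/19415)] = 2.275 km/s.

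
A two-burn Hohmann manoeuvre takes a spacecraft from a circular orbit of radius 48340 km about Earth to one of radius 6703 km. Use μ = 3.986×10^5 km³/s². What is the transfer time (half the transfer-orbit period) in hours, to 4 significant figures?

Semi-major axis of the transfer orbit: a_t = (48340 + 6703)/2 = 27521.5 km.
Half the transfer-orbit period gives t = π√(a_t³/μ) = 22720 s.
Converting: 22720 s ÷ 3600 s/hour = 6.311 hours.

t = 6.311 hours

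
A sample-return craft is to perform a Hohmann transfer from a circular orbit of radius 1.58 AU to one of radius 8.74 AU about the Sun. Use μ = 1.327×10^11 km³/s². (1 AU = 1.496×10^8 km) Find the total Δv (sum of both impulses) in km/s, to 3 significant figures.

Δv = 11.6 km/s

In km: r₁ = 1.58 × 1.496×10^8 = 2.36368×10^8 km; r₂ = 8.74 × 1.496×10^8 = 1.307504×10^9 km.
Semi-major axis of the transfer orbit: a_t = (2.36368×10^8 + 1.307504×10^9)/2 = 7.71936×10^8 km.
At r₁ the circular-orbit speed is v₁ = √(μ/r₁) = 23.694 km/s.
Transfer-orbit speed at r₁ (vis-viva): v_p = √[μ(2/r₁ − 1/a_t)] = 30.837 km/s.
First burn Δv₁ = |v_p − v₁| = 7.143 km/s.
Circular speed at r₂: v₂ = √(μ/r₂) = 10.0743 km/s.
Transfer-orbit speed at r₂: v_a = √[μ(2/r₂ − 1/a_t)] = 5.57465 km/s.
Second burn Δv₂ = |v₂ − v_a| = 4.500 km/s.
Total Δv = Δv₁ + Δv₂ = 11.64 km/s.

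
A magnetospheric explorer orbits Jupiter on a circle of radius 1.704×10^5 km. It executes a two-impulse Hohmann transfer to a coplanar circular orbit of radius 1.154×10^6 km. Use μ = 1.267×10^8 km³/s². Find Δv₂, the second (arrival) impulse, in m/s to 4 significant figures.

Δv₂ = 5163 m/s

Semi-major axis of the transfer orbit: a_t = (1.704×10^5 + 1.154×10^6)/2 = 6.622×10^5 km.
On the circular orbit at r = 1.154×10^6 km, v_c = √(μ/r) = 10.478 km/s.
Vis-viva on the transfer ellipse at r = 1.154×10^6 km gives v_t = √[μ(2/r − 1/a_t)] = 5.3153 km/s.
Δv₂ = |v_t − v_c| = |5.3153 − 10.478| = 5.163 km/s.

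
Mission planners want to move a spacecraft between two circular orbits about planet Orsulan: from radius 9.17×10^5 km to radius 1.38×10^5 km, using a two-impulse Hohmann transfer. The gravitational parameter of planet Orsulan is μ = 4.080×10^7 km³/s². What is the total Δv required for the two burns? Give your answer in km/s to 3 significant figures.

Δv = 8.73 km/s

The Hohmann ellipse has a_t = (r₁ + r₂)/2 = 5.275×10^5 km.
At r₁ the circular-orbit speed is v₁ = √(μ/r₁) = 6.6703 km/s.
On the transfer ellipse at r₁, v² = μ(2/r − 1/a) gives v_a = √[μ(2/r₁ − 1/a_t)] = 3.4117 km/s.
First burn Δv₁ = |v_a − v₁| = 3.259 km/s.
At r₂, v₂ = √(μ/r₂) = 17.195 km/s.
Transfer-orbit speed at r₂: v_p = √[μ(2/r₂ − 1/a_t)] = 22.671 km/s.
Second burn Δv₂ = |v₂ − v_p| = 5.476 km/s.
Total Δv = Δv₁ + Δv₂ = 8.735 km/s.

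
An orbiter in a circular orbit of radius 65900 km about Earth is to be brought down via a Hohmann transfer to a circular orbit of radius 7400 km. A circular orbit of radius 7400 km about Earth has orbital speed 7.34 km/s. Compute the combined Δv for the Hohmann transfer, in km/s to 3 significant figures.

Δv = 3.86 km/s

From the circular-orbit relation v² = μ/r at r = 7400 km: μ = v²r = (7.34)² × 7400 = 3.98679×10^5 km³/s².
Semi-major axis of the transfer orbit: a_t = (65900 + 7400)/2 = 36650 km.
At r₁ the circular-orbit speed is v₁ = √(μ/r₁) = 2.4596 km/s.
On the transfer ellipse at r₁, vis-viva equation gives v_a = √[μ(2/r₁ − 1/a_t)] = 1.1052 km/s.
First burn Δv₁ = |v_a − v₁| = 1.3544 km/s.
Circular speed at r₂: v₂ = √(μ/r₂) = 7.3400 km/s.
Transfer-orbit speed at r₂: v_p = √[μ(2/r₂ − 1/a_t)] = 9.8424 km/s.
Second burn Δv₂ = |v₂ − v_p| = 2.5024 km/s.
Δv = Δv₁ + Δv₂ = 1.3544 + 2.5024 = 3.857 km/s.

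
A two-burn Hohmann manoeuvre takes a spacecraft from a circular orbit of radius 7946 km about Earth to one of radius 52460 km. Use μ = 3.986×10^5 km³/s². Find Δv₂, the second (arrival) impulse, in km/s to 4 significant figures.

The Hohmann ellipse has a_t = (r₁ + r₂)/2 = 30203 km.
On the circular orbit at r = 52460 km, v_c = √(μ/r) = 2.7565 km/s.
Vis-viva on the transfer ellipse at r = 52460 km gives v_t = √[μ(2/r − 1/a_t)] = 1.4139 km/s.
Δv₂ = |v_t − v_c| = |1.4139 − 2.7565| = 1.343 km/s.

Δv₂ = 1.343 km/s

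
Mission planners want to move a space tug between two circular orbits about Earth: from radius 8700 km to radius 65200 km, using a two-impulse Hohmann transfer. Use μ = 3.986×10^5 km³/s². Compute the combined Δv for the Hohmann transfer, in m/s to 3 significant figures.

Δv = 3500 m/s

Transfer-ellipse semi-major axis a_t = (r₁ + r₂)/2 = (8700 + 65200)/2 = 36950 km.
Circular speed at r₁: v₁ = √(μ/r₁) = √(3.986×10^5/8700) = 6.7688 km/s.
Transfer-orbit speed at r₁ (vis-viva): v_p = √[μ(2/r₁ − 1/a_t)] = 8.9914 km/s.
First burn Δv₁ = |v_p − v₁| = 2.2226 km/s.
Circular speed at r₂: v₂ = √(μ/r₂) = 2.47255 km/s.
Transfer-orbit speed at r₂: v_a = √[μ(2/r₂ − 1/a_t)] = 1.19977 km/s.
Second burn Δv₂ = |v₂ − v_a| = 1.2728 km/s.
Δv = Δv₁ + Δv₂ = 2.2226 + 1.2728 = 3.495 km/s.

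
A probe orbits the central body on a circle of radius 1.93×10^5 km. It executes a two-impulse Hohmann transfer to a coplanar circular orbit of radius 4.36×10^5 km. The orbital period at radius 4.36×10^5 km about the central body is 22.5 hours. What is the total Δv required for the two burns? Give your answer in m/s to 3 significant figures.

Δv = 16300 m/s

From Kepler's third law T² = 4π²r³/μ at r = 4.36×10^5 km, T = 22.5 hours = 22.5 × 3600 s = 81000 s: μ = 4π²r³/T² = 4.98711×10^8 km³/s².
Transfer-ellipse semi-major axis a_t = (r₁ + r₂)/2 = (1.930×10^5 + 4.360×10^5)/2 = 3.145×10^5 km.
Circular speed at r₁: v₁ = √(μ/r₁) = √(4.98711×10^8/1.930×10^5) = 50.833 km/s.
Transfer-orbit speed at r₁ (vis-viva equation): v_p = √[μ(2/r₁ − 1/a_t)] = 59.852 km/s.
First burn Δv₁ = |v_p − v₁| = 9.0190 km/s.
Circular speed at r₂: v₂ = √(μ/r₂) = 33.8206 km/s.
Transfer-orbit speed at r₂: v_a = √[μ(2/r₂ − 1/a_t)] = 26.4941 km/s.
Second burn Δv₂ = |v₂ − v_a| = 7.3265 km/s.
Total Δv = Δv₁ + Δv₂ = 16.35 km/s.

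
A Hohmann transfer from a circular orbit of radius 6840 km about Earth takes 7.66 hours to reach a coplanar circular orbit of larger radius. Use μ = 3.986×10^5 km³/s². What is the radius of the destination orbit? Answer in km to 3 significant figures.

r₂ = 55800 km

Transfer time t = 7.66 hours = 27576 s, and t = π√(a_t³/μ).
So a_t = (μ t²/π²)^(1/3) = (3.986×10^5 × (27576)² / π²)^(1/3) = 31316 km.
Since a_t = (r₁ + r₂)/2, r₂ = 2a_t − r₁ = 2×31316 − 6840 = 55792 km.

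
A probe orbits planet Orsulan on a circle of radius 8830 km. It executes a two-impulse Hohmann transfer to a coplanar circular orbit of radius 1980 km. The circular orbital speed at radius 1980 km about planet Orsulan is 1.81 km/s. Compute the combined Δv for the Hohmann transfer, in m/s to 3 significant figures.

From the circular-orbit relation v² = μ/r at r = 1980 km: μ = v²r = (1.81)² × 1980 = 6486.68 km³/s².
Semi-major axis of the transfer orbit: a_t = (8830 + 1980)/2 = 5405 km.
Circular speed at r₁: v₁ = √(μ/r₁) = √(6486.68/8830) = 0.8571 km/s.
Transfer-orbit speed at r₁ (v² = μ(2/r − 1/a)): v_a = √[μ(2/r₁ − 1/a_t)] = 0.5188 km/s.
First burn Δv₁ = |v_a − v₁| = 0.3383 km/s.
At r₂, v₂ = √(μ/r₂) = 1.8100 km/s.
Transfer-orbit speed at r₂: v_p = √[μ(2/r₂ − 1/a_t)] = 2.3135 km/s.
Second burn Δv₂ = |v₂ − v_p| = 0.5035 km/s.
Total Δv = Δv₁ + Δv₂ = 0.8418 km/s.

Δv = 842 m/s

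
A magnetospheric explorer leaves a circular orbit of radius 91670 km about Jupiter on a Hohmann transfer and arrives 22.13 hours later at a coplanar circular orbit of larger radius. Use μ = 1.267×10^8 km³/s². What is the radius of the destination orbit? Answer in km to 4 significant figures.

r₂ = 7.754×10^5 km

Transfer time t = 22.13 hours = 79668 s, and t = π√(a_t³/μ).
So a_t = (μ t²/π²)^(1/3) = (1.267×10^8 × (79668)² / π²)^(1/3) = 4.3353×10^5 km.
Since a_t = (r₁ + r₂)/2, r₂ = 2a_t − r₁ = 2×4.3353×10^5 − 91670 = 7.7539×10^5 km.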